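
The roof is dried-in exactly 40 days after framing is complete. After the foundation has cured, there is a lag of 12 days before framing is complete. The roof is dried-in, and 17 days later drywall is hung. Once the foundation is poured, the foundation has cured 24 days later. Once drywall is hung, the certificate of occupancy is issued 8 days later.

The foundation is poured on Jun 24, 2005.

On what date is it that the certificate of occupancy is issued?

The foundation is poured: Jun 24, 2005.
The foundation has cured: Jun 24, 2005 + 24 days = Jul 18, 2005.
Framing is complete: Jul 18, 2005 + 12 days = Jul 30, 2005.
The roof is dried-in: Jul 30, 2005 + 40 days = Sep 8, 2005.
Drywall is hung: Sep 8, 2005 + 17 days = Sep 25, 2005.
The certificate of occupancy is issued: Sep 25, 2005 + 8 days = Oct 3, 2005.

Oct 3, 2005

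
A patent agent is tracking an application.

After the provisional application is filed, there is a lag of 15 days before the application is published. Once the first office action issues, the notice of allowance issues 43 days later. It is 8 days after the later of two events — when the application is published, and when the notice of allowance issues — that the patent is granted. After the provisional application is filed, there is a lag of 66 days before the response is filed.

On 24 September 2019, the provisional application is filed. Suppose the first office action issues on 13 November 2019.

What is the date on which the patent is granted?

The provisional application is filed: Sep 24, 2019.
The application is published: Sep 24, 2019 + 15 days = Oct 9, 2019.
The first office action issues: Nov 13, 2019.
The notice of allowance issues: Nov 13, 2019 + 43 days = Dec 26, 2019.
Both prerequisites met — the application is published (Oct 9, 2019), the notice of allowance issues (Dec 26, 2019); the later is Dec 26, 2019.
The patent is granted: Dec 26, 2019 + 8 days = Jan 3, 2020.

3 January 2020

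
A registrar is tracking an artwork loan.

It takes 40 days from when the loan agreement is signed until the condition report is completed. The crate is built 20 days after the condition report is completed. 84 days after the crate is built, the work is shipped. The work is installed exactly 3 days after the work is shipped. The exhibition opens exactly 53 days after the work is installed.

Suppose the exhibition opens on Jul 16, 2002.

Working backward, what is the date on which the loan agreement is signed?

The exhibition opens: Jul 16, 2002.
The work is installed: Jul 16, 2002 − 53 days = May 24, 2002.
The work is shipped: May 24, 2002 − 3 days = May 21, 2002.
The crate is built: May 21, 2002 − 84 days = Feb 26, 2002.
The condition report is completed: Feb 26, 2002 − 20 days = Feb 6, 2002.
The loan agreement is signed: Feb 6, 2002 − 40 days = Dec 28, 2001.

Dec 28, 2001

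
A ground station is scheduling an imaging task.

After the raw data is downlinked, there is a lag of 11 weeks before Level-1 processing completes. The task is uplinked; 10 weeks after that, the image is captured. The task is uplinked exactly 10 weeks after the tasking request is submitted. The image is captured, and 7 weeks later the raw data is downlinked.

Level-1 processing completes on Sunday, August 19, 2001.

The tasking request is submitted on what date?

Sunday, November 26, 2000

Level-1 processing completes: Aug 19, 2001.
The raw data is downlinked: Aug 19, 2001 − 11 weeks = Jun 3, 2001.
The image is captured: Jun 3, 2001 − 7 weeks = Apr 15, 2001.
The task is uplinked: Apr 15, 2001 − 10 weeks = Feb 4, 2001.
The tasking request is submitted: Feb 4, 2001 − 10 weeks = Nov 26, 2000.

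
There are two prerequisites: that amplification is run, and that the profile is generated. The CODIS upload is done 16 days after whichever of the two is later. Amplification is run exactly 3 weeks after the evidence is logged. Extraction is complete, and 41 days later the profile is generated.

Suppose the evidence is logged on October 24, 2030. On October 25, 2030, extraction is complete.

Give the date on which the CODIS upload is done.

December 21, 2030

The evidence is logged: Oct 24, 2030.
Amplification is run: Oct 24, 2030 + 3 weeks = Nov 14, 2030.
Extraction is complete: Oct 25, 2030.
The profile is generated: Oct 25, 2030 + 41 days = Dec 5, 2030.
Both prerequisites met — amplification is run (Nov 14, 2030), the profile is generated (Dec 5, 2030); the later is Dec 5, 2030.
The CODIS upload is done: Dec 5, 2030 + 16 days = Dec 21, 2030.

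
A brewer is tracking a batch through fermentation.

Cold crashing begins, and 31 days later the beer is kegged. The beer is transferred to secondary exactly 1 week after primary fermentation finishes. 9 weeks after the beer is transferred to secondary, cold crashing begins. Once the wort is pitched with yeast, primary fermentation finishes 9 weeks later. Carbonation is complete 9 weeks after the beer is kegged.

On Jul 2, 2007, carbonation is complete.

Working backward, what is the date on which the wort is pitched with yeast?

Nov 17, 2006

Carbonation is complete: Jul 2, 2007.
The beer is kegged: Jul 2, 2007 − 9 weeks = Apr 30, 2007.
Cold crashing begins: Apr 30, 2007 − 31 days = Mar 30, 2007.
The beer is transferred to secondary: Mar 30, 2007 − 9 weeks = Jan 26, 2007.
Primary fermentation finishes: Jan 26, 2007 − 1 week = Jan 19, 2007.
The wort is pitched with yeast: Jan 19, 2007 − 9 weeks = Nov 17, 2006.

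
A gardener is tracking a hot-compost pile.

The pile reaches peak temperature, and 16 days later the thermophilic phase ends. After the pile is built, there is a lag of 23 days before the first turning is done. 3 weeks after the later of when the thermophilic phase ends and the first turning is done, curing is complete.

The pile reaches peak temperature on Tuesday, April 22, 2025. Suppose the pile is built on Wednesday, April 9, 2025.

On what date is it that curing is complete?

Thursday, May 29, 2025

The pile reaches peak temperature: Apr 22, 2025.
The thermophilic phase ends: Apr 22, 2025 + 16 days = May 8, 2025.
The pile is built: Apr 9, 2025.
The first turning is done: Apr 9, 2025 + 23 days = May 2, 2025.
Both prerequisites met — the thermophilic phase ends (May 8, 2025), the first turning is done (May 2, 2025); the later is May 8, 2025.
Curing is complete: May 8, 2025 + 3 weeks = May 29, 2025.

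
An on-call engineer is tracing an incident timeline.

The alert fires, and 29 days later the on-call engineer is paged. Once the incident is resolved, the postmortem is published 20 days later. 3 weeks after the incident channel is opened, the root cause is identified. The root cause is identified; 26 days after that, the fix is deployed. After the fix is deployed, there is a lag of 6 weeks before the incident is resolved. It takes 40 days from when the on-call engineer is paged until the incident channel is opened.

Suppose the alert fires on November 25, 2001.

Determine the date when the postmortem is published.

The alert fires: Nov 25, 2001.
The on-call engineer is paged: Nov 25, 2001 + 29 days = Dec 24, 2001.
The incident channel is opened: Dec 24, 2001 + 40 days = Feb 2, 2002.
The root cause is identified: Feb 2, 2002 + 3 weeks = Feb 23, 2002.
The fix is deployed: Feb 23, 2002 + 26 days = Mar 21, 2002.
The incident is resolved: Mar 21, 2002 + 6 weeks = May 2, 2002.
The postmortem is published: May 2, 2002 + 20 days = May 22, 2002.

May 22, 2002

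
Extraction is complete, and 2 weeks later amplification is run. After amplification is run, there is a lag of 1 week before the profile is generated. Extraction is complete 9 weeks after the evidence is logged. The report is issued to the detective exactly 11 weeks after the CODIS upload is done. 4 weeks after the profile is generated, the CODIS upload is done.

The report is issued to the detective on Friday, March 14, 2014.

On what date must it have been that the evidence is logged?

Friday, September 6, 2013

The report is issued to the detective: Mar 14, 2014.
The CODIS upload is done: Mar 14, 2014 − 11 weeks = Dec 27, 2013.
The profile is generated: Dec 27, 2013 − 4 weeks = Nov 29, 2013.
Amplification is run: Nov 29, 2013 − 1 week = Nov 22, 2013.
Extraction is complete: Nov 22, 2013 − 2 weeks = Nov 8, 2013.
The evidence is logged: Nov 8, 2013 − 9 weeks = Sep 6, 2013.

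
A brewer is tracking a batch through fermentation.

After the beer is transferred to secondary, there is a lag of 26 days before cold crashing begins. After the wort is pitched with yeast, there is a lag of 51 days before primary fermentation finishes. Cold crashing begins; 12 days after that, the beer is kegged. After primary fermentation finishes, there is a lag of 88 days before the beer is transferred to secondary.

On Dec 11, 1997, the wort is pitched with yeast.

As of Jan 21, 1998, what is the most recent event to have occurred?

The wort is pitched with yeast: Dec 11, 1997.
Primary fermentation finishes: Dec 11, 1997 + 51 days = Jan 31, 1998.
The beer is transferred to secondary: Jan 31, 1998 + 88 days = Apr 29, 1998.
Cold crashing begins: Apr 29, 1998 + 26 days = May 25, 1998.
The beer is kegged: May 25, 1998 + 12 days = Jun 6, 1998.
Jan 21, 1998 falls between when the wort is pitched with yeast (Dec 11, 1997) and when primary fermentation finishes (Jan 31, 1998).

The wort is pitched with yeast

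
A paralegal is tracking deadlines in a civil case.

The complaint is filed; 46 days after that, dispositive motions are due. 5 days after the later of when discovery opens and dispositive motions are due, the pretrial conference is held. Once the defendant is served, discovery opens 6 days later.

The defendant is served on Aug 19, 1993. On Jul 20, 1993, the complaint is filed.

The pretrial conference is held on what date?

Sep 9, 1993

The defendant is served: Aug 19, 1993.
Discovery opens: Aug 19, 1993 + 6 days = Aug 25, 1993.
The complaint is filed: Jul 20, 1993.
Dispositive motions are due: Jul 20, 1993 + 46 days = Sep 4, 1993.
Both prerequisites met — discovery opens (Aug 25, 1993), dispositive motions are due (Sep 4, 1993); the later is Sep 4, 1993.
The pretrial conference is held: Sep 4, 1993 + 5 days = Sep 9, 1993.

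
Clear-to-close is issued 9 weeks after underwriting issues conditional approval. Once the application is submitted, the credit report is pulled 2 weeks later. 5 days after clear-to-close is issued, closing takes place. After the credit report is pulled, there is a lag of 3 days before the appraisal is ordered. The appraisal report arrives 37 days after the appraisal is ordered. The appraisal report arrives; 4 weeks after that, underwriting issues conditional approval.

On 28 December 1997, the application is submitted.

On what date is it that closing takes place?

The application is submitted: Dec 28, 1997.
The credit report is pulled: Dec 28, 1997 + 2 weeks = Jan 11, 1998.
The appraisal is ordered: Jan 11, 1998 + 3 days = Jan 14, 1998.
The appraisal report arrives: Jan 14, 1998 + 37 days = Feb 20, 1998.
Underwriting issues conditional approval: Feb 20, 1998 + 4 weeks = Mar 20, 1998.
Clear-to-close is issued: Mar 20, 1998 + 9 weeks = May 22, 1998.
Closing takes place: May 22, 1998 + 5 days = May 27, 1998.

27 May 1998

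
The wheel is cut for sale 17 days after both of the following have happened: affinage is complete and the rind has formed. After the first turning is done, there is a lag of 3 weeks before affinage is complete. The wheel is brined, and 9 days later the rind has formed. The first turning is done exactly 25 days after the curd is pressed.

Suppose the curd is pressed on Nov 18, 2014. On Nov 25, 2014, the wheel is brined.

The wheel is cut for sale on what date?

The curd is pressed: Nov 18, 2014.
The first turning is done: Nov 18, 2014 + 25 days = Dec 13, 2014.
Affinage is complete: Dec 13, 2014 + 3 weeks = Jan 3, 2015.
The wheel is brined: Nov 25, 2014.
The rind has formed: Nov 25, 2014 + 9 days = Dec 4, 2014.
Both prerequisites met — affinage is complete (Jan 3, 2015), the rind has formed (Dec 4, 2014); the later is Jan 3, 2015.
The wheel is cut for sale: Jan 3, 2015 + 17 days = Jan 20, 2015.

Jan 20, 2015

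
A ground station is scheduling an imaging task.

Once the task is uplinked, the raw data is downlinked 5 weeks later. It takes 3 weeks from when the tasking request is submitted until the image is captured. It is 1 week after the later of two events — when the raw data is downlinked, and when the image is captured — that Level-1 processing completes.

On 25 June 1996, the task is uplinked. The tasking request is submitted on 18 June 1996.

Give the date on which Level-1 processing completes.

The task is uplinked: Jun 25, 1996.
The raw data is downlinked: Jun 25, 1996 + 5 weeks = Jul 30, 1996.
The tasking request is submitted: Jun 18, 1996.
The image is captured: Jun 18, 1996 + 3 weeks = Jul 9, 1996.
Both prerequisites met — the raw data is downlinked (Jul 30, 1996), the image is captured (Jul 9, 1996); the later is Jul 30, 1996.
Level-1 processing completes: Jul 30, 1996 + 1 week = Aug 6, 1996.

6 August 1996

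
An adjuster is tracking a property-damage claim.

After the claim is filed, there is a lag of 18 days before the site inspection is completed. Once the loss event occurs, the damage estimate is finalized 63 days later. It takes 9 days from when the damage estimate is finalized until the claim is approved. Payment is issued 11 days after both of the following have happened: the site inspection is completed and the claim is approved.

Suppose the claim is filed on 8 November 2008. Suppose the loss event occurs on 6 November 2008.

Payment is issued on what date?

28 January 2009

The claim is filed: Nov 8, 2008.
The site inspection is completed: Nov 8, 2008 + 18 days = Nov 26, 2008.
The loss event occurs: Nov 6, 2008.
The damage estimate is finalized: Nov 6, 2008 + 63 days = Jan 8, 2009.
The claim is approved: Jan 8, 2009 + 9 days = Jan 17, 2009.
Both prerequisites met — the site inspection is completed (Nov 26, 2008), the claim is approved (Jan 17, 2009); the later is Jan 17, 2009.
Payment is issued: Jan 17, 2009 + 11 days = Jan 28, 2009.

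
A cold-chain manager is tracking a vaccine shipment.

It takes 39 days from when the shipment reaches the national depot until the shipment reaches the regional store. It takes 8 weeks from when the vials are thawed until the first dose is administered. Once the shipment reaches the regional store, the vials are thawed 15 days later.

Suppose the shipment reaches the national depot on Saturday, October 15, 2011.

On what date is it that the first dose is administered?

The shipment reaches the national depot: Oct 15, 2011.
The shipment reaches the regional store: Oct 15, 2011 + 39 days = Nov 23, 2011.
The vials are thawed: Nov 23, 2011 + 15 days = Dec 8, 2011.
The first dose is administered: Dec 8, 2011 + 8 weeks = Feb 2, 2012.

Thursday, February 2, 2012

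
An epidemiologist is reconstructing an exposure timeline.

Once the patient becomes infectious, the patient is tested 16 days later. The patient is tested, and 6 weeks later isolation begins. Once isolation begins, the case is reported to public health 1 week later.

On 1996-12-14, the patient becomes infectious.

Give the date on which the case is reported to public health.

1997-02-17

The patient becomes infectious: Dec 14, 1996.
The patient is tested: Dec 14, 1996 + 16 days = Dec 30, 1996.
Isolation begins: Dec 30, 1996 + 6 weeks = Feb 10, 1997.
The case is reported to public health: Feb 10, 1997 + 1 week = Feb 17, 1997.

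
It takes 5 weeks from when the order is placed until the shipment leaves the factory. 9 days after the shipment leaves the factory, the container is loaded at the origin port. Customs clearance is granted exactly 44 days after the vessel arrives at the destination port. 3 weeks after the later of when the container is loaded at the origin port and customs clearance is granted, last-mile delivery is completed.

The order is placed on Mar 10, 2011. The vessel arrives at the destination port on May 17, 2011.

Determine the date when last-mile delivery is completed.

Jul 21, 2011

The order is placed: Mar 10, 2011.
The shipment leaves the factory: Mar 10, 2011 + 5 weeks = Apr 14, 2011.
The container is loaded at the origin port: Apr 14, 2011 + 9 days = Apr 23, 2011.
The vessel arrives at the destination port: May 17, 2011.
Customs clearance is granted: May 17, 2011 + 44 days = Jun 30, 2011.
Both prerequisites met — the container is loaded at the origin port (Apr 23, 2011), customs clearance is granted (Jun 30, 2011); the later is Jun 30, 2011.
Last-mile delivery is completed: Jun 30, 2011 + 3 weeks = Jul 21, 2011.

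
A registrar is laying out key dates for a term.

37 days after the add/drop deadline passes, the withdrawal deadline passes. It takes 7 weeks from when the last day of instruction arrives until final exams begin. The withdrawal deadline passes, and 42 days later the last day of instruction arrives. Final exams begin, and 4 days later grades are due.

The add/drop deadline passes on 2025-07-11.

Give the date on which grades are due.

2025-11-20

The add/drop deadline passes: Jul 11, 2025.
The withdrawal deadline passes: Jul 11, 2025 + 37 days = Aug 17, 2025.
The last day of instruction arrives: Aug 17, 2025 + 42 days = Sep 28, 2025.
Final exams begin: Sep 28, 2025 + 7 weeks = Nov 16, 2025.
Grades are due: Nov 16, 2025 + 4 days = Nov 20, 2025.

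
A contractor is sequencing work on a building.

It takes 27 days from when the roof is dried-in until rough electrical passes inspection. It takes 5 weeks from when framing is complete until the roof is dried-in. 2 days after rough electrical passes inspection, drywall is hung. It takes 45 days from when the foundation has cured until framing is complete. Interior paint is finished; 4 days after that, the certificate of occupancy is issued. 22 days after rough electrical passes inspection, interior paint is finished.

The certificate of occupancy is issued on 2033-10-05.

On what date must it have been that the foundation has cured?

The certificate of occupancy is issued: Oct 5, 2033.
Interior paint is finished: Oct 5, 2033 − 4 days = Oct 1, 2033.
Rough electrical passes inspection: Oct 1, 2033 − 22 days = Sep 9, 2033.
The roof is dried-in: Sep 9, 2033 − 27 days = Aug 13, 2033.
Framing is complete: Aug 13, 2033 − 5 weeks = Jul 9, 2033.
The foundation has cured: Jul 9, 2033 − 45 days = May 25, 2033.

2033-05-25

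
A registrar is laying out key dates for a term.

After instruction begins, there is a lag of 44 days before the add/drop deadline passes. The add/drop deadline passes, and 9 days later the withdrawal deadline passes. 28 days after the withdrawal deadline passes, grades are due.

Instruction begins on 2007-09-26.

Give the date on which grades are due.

Instruction begins: Sep 26, 2007.
The add/drop deadline passes: Sep 26, 2007 + 44 days = Nov 9, 2007.
The withdrawal deadline passes: Nov 9, 2007 + 9 days = Nov 18, 2007.
Grades are due: Nov 18, 2007 + 28 days = Dec 16, 2007.

2007-12-16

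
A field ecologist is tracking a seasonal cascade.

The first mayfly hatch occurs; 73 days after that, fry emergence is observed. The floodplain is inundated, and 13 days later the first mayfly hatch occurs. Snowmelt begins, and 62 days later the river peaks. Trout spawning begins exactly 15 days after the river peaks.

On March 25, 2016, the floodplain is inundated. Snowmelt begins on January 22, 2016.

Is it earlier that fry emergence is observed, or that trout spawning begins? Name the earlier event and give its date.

The floodplain is inundated: Mar 25, 2016.
The first mayfly hatch occurs: Mar 25, 2016 + 13 days = Apr 7, 2016.
Fry emergence is observed: Apr 7, 2016 + 73 days = Jun 19, 2016.
Snowmelt begins: Jan 22, 2016.
The river peaks: Jan 22, 2016 + 62 days = Mar 24, 2016.
Trout spawning begins: Mar 24, 2016 + 15 days = Apr 8, 2016.
Comparing: fry emergence is observed on Jun 19, 2016 vs trout spawning begins on Apr 8, 2016. Earlier: trout spawning begins.

Trout spawning begins — April 8, 2016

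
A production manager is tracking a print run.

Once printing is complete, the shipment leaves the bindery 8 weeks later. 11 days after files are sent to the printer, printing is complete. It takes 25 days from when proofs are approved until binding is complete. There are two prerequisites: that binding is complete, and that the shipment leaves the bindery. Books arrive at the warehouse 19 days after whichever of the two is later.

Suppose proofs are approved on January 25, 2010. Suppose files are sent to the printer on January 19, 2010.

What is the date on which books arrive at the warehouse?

Proofs are approved: Jan 25, 2010.
Binding is complete: Jan 25, 2010 + 25 days = Feb 19, 2010.
Files are sent to the printer: Jan 19, 2010.
Printing is complete: Jan 19, 2010 + 11 days = Jan 30, 2010.
The shipment leaves the bindery: Jan 30, 2010 + 8 weeks = Mar 27, 2010.
Both prerequisites met — binding is complete (Feb 19, 2010), the shipment leaves the bindery (Mar 27, 2010); the later is Mar 27, 2010.
Books arrive at the warehouse: Mar 27, 2010 + 19 days = Apr 15, 2010.

April 15, 2010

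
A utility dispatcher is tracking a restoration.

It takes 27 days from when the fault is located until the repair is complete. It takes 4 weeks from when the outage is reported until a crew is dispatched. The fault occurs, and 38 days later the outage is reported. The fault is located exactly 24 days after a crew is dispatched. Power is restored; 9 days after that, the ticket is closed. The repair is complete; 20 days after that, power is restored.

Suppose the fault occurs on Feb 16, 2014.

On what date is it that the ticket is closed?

The fault occurs: Feb 16, 2014.
The outage is reported: Feb 16, 2014 + 38 days = Mar 26, 2014.
A crew is dispatched: Mar 26, 2014 + 4 weeks = Apr 23, 2014.
The fault is located: Apr 23, 2014 + 24 days = May 17, 2014.
The repair is complete: May 17, 2014 + 27 days = Jun 13, 2014.
Power is restored: Jun 13, 2014 + 20 days = Jul 3, 2014.
The ticket is closed: Jul 3, 2014 + 9 days = Jul 12, 2014.

Jul 12, 2014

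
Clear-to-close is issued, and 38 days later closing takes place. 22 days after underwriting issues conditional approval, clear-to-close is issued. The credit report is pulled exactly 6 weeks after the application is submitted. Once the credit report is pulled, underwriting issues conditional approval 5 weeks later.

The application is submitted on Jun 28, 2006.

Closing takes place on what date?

The application is submitted: Jun 28, 2006.
The credit report is pulled: Jun 28, 2006 + 6 weeks = Aug 9, 2006.
Underwriting issues conditional approval: Aug 9, 2006 + 5 weeks = Sep 13, 2006.
Clear-to-close is issued: Sep 13, 2006 + 22 days = Oct 5, 2006.
Closing takes place: Oct 5, 2006 + 38 days = Nov 12, 2006.

Nov 12, 2006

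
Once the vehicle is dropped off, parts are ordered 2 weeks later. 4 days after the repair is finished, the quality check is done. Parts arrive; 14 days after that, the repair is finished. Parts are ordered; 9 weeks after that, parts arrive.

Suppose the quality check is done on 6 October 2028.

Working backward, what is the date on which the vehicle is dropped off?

The quality check is done: Oct 6, 2028.
The repair is finished: Oct 6, 2028 − 4 days = Oct 2, 2028.
Parts arrive: Oct 2, 2028 − 14 days = Sep 18, 2028.
Parts are ordered: Sep 18, 2028 − 9 weeks = Jul 17, 2028.
The vehicle is dropped off: Jul 17, 2028 − 2 weeks = Jul 3, 2028.

3 July 2028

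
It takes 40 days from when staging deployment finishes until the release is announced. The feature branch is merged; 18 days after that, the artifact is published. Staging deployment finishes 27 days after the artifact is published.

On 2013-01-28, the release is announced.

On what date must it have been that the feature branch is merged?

2012-11-04

The release is announced: Jan 28, 2013.
Staging deployment finishes: Jan 28, 2013 − 40 days = Dec 19, 2012.
The artifact is published: Dec 19, 2012 − 27 days = Nov 22, 2012.
The feature branch is merged: Nov 22, 2012 − 18 days = Nov 4, 2012.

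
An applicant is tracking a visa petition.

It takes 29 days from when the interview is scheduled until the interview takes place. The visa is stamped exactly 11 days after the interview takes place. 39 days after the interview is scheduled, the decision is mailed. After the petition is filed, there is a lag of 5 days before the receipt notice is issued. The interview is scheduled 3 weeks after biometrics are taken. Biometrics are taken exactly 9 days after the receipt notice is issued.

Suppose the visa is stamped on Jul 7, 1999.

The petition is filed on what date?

The visa is stamped: Jul 7, 1999.
The interview takes place: Jul 7, 1999 − 11 days = Jun 26, 1999.
The interview is scheduled: Jun 26, 1999 − 29 days = May 28, 1999.
Biometrics are taken: May 28, 1999 − 3 weeks = May 7, 1999.
The receipt notice is issued: May 7, 1999 − 9 days = Apr 28, 1999.
The petition is filed: Apr 28, 1999 − 5 days = Apr 23, 1999.

Apr 23, 1999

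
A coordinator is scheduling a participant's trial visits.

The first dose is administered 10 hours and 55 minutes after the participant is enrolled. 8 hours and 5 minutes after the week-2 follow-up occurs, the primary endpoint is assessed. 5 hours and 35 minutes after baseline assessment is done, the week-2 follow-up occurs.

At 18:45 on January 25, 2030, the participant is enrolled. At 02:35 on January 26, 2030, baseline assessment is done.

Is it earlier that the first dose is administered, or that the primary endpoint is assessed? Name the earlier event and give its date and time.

The participant is enrolled: 18:45 Jan 25, 2030.
The first dose is administered: 18:45 Jan 25, 2030 + 10h55m = 05:40 Jan 26, 2030.
Baseline assessment is done: 02:35 Jan 26, 2030.
The week-2 follow-up occurs: 02:35 Jan 26, 2030 + 5h35m = 08:10 Jan 26, 2030.
The primary endpoint is assessed: 08:10 Jan 26, 2030 + 8h05m = 16:15 Jan 26, 2030.
Comparing: the first dose is administered at 05:40 Jan 26, 2030 vs the primary endpoint is assessed at 16:15 Jan 26, 2030. Earlier: the first dose is administered.

The first dose is administered — 05:40 on January 26, 2030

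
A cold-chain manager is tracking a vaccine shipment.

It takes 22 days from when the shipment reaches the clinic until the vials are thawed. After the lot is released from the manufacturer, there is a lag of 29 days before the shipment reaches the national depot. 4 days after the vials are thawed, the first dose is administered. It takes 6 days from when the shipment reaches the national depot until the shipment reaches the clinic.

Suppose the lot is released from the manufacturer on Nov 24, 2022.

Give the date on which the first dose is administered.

Jan 24, 2023

The lot is released from the manufacturer: Nov 24, 2022.
The shipment reaches the national depot: Nov 24, 2022 + 29 days = Dec 23, 2022.
The shipment reaches the clinic: Dec 23, 2022 + 6 days = Dec 29, 2022.
The vials are thawed: Dec 29, 2022 + 22 days = Jan 20, 2023.
The first dose is administered: Jan 20, 2023 + 4 days = Jan 24, 2023.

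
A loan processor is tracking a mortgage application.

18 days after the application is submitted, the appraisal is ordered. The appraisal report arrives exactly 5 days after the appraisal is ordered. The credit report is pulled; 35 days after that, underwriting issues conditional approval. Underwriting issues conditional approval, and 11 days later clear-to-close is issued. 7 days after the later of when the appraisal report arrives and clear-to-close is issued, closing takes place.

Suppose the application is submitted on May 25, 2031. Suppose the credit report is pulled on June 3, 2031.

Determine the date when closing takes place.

The application is submitted: May 25, 2031.
The appraisal is ordered: May 25, 2031 + 18 days = Jun 12, 2031.
The appraisal report arrives: Jun 12, 2031 + 5 days = Jun 17, 2031.
The credit report is pulled: Jun 3, 2031.
Underwriting issues conditional approval: Jun 3, 2031 + 35 days = Jul 8, 2031.
Clear-to-close is issued: Jul 8, 2031 + 11 days = Jul 19, 2031.
Both prerequisites met — the appraisal report arrives (Jun 17, 2031), clear-to-close is issued (Jul 19, 2031); the later is Jul 19, 2031.
Closing takes place: Jul 19, 2031 + 7 days = Jul 26, 2031.

July 26, 2031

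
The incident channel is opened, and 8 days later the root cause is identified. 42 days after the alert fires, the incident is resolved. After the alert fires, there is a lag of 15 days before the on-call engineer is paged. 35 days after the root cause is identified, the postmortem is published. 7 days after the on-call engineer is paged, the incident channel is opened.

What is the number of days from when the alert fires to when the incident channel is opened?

Causal path: the alert fires → the on-call engineer is paged → the incident channel is opened.
Total delay along the path: 15 + 7 = 22 days.

22 days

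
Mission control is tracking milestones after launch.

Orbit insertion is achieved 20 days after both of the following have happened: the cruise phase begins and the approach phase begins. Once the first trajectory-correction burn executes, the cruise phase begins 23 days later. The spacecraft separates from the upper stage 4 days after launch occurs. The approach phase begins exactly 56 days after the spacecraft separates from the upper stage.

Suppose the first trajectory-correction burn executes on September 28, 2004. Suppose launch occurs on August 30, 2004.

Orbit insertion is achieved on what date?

The first trajectory-correction burn executes: Sep 28, 2004.
The cruise phase begins: Sep 28, 2004 + 23 days = Oct 21, 2004.
Launch occurs: Aug 30, 2004.
The spacecraft separates from the upper stage: Aug 30, 2004 + 4 days = Sep 3, 2004.
The approach phase begins: Sep 3, 2004 + 56 days = Oct 29, 2004.
Both prerequisites met — the cruise phase begins (Oct 21, 2004), the approach phase begins (Oct 29, 2004); the later is Oct 29, 2004.
Orbit insertion is achieved: Oct 29, 2004 + 20 days = Nov 18, 2004.

November 18, 2004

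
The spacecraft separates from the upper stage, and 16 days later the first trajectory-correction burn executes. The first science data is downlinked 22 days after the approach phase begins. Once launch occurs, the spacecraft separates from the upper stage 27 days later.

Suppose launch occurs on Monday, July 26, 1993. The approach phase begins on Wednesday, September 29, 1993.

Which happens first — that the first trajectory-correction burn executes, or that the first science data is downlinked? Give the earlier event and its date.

The first trajectory-correction burn executes — Tuesday, September 7, 1993

Launch occurs: Jul 26, 1993.
The spacecraft separates from the upper stage: Jul 26, 1993 + 27 days = Aug 22, 1993.
The first trajectory-correction burn executes: Aug 22, 1993 + 16 days = Sep 7, 1993.
The approach phase begins: Sep 29, 1993.
The first science data is downlinked: Sep 29, 1993 + 22 days = Oct 21, 1993.
Comparing: the first trajectory-correction burn executes on Sep 7, 1993 vs the first science data is downlinked on Oct 21, 1993. Earlier: the first trajectory-correction burn executes.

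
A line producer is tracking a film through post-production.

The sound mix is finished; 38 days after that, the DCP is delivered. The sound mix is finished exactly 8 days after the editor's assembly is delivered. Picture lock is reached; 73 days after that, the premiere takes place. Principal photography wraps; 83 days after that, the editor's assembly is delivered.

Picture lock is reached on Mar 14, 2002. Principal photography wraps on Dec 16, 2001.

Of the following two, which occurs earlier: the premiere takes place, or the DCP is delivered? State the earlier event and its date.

The DCP is delivered — Apr 24, 2002

Picture lock is reached: Mar 14, 2002.
The premiere takes place: Mar 14, 2002 + 73 days = May 26, 2002.
Principal photography wraps: Dec 16, 2001.
The editor's assembly is delivered: Dec 16, 2001 + 83 days = Mar 9, 2002.
The sound mix is finished: Mar 9, 2002 + 8 days = Mar 17, 2002.
The DCP is delivered: Mar 17, 2002 + 38 days = Apr 24, 2002.
Comparing: the premiere takes place on May 26, 2002 vs the DCP is delivered on Apr 24, 2002. Earlier: the DCP is delivered.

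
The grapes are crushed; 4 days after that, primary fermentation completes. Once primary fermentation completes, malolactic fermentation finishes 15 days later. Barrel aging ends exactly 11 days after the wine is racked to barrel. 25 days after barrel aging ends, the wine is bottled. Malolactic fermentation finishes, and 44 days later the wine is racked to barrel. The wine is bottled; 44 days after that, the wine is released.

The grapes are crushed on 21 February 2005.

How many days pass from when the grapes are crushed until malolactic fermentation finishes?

19 days

Causal path: the grapes are crushed → primary fermentation completes → malolactic fermentation finishes.
Total delay along the path: 4 + 15 = 19 days.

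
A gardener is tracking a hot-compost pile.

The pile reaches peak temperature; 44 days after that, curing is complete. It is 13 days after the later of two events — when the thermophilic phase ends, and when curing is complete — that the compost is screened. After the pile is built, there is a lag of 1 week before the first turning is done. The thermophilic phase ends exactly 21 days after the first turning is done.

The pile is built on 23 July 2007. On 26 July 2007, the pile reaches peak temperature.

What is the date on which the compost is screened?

The pile is built: Jul 23, 2007.
The first turning is done: Jul 23, 2007 + 1 week = Jul 30, 2007.
The thermophilic phase ends: Jul 30, 2007 + 21 days = Aug 20, 2007.
The pile reaches peak temperature: Jul 26, 2007.
Curing is complete: Jul 26, 2007 + 44 days = Sep 8, 2007.
Both prerequisites met — the thermophilic phase ends (Aug 20, 2007), curing is complete (Sep 8, 2007); the later is Sep 8, 2007.
The compost is screened: Sep 8, 2007 + 13 days = Sep 21, 2007.

21 September 2007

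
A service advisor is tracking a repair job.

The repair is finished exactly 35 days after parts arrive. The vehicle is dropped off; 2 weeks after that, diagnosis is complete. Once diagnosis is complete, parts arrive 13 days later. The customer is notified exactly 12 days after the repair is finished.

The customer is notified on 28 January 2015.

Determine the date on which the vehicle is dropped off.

The customer is notified: Jan 28, 2015.
The repair is finished: Jan 28, 2015 − 12 days = Jan 16, 2015.
Parts arrive: Jan 16, 2015 − 35 days = Dec 12, 2014.
Diagnosis is complete: Dec 12, 2014 − 13 days = Nov 29, 2014.
The vehicle is dropped off: Nov 29, 2014 − 2 weeks = Nov 15, 2014.

15 November 2014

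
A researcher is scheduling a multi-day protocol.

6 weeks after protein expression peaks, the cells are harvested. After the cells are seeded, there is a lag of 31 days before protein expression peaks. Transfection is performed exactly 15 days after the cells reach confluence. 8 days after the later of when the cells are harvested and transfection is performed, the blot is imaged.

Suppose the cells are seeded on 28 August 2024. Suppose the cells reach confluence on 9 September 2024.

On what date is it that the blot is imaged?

17 November 2024

The cells are seeded: Aug 28, 2024.
Protein expression peaks: Aug 28, 2024 + 31 days = Sep 28, 2024.
The cells are harvested: Sep 28, 2024 + 6 weeks = Nov 9, 2024.
The cells reach confluence: Sep 9, 2024.
Transfection is performed: Sep 9, 2024 + 15 days = Sep 24, 2024.
Both prerequisites met — the cells are harvested (Nov 9, 2024), transfection is performed (Sep 24, 2024); the later is Nov 9, 2024.
The blot is imaged: Nov 9, 2024 + 8 days = Nov 17, 2024.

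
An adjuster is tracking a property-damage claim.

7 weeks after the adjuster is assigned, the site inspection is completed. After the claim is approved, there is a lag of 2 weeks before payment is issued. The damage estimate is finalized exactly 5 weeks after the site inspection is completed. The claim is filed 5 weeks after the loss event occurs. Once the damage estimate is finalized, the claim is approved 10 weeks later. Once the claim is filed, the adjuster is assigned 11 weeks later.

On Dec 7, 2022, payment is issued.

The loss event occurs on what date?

Mar 2, 2022

Payment is issued: Dec 7, 2022.
The claim is approved: Dec 7, 2022 − 2 weeks = Nov 23, 2022.
The damage estimate is finalized: Nov 23, 2022 − 10 weeks = Sep 14, 2022.
The site inspection is completed: Sep 14, 2022 − 5 weeks = Aug 10, 2022.
The adjuster is assigned: Aug 10, 2022 − 7 weeks = Jun 22, 2022.
The claim is filed: Jun 22, 2022 − 11 weeks = Apr 6, 2022.
The loss event occurs: Apr 6, 2022 − 5 weeks = Mar 2, 2022.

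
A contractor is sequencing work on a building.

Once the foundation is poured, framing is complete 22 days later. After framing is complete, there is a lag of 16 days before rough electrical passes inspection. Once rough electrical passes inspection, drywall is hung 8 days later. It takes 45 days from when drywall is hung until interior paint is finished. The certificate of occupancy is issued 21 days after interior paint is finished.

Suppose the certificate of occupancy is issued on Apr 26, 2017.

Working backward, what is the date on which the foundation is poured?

The certificate of occupancy is issued: Apr 26, 2017.
Interior paint is finished: Apr 26, 2017 − 21 days = Apr 5, 2017.
Drywall is hung: Apr 5, 2017 − 45 days = Feb 19, 2017.
Rough electrical passes inspection: Feb 19, 2017 − 8 days = Feb 11, 2017.
Framing is complete: Feb 11, 2017 − 16 days = Jan 26, 2017.
The foundation is poured: Jan 26, 2017 − 22 days = Jan 4, 2017.

Jan 4, 2017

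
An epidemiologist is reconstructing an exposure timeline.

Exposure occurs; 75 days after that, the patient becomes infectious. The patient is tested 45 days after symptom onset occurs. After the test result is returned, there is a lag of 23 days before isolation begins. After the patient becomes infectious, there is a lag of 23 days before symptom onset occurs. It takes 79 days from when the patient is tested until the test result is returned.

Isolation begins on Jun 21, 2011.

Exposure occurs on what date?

Isolation begins: Jun 21, 2011.
The test result is returned: Jun 21, 2011 − 23 days = May 29, 2011.
The patient is tested: May 29, 2011 − 79 days = Mar 11, 2011.
Symptom onset occurs: Mar 11, 2011 − 45 days = Jan 25, 2011.
The patient becomes infectious: Jan 25, 2011 − 23 days = Jan 2, 2011.
Exposure occurs: Jan 2, 2011 − 75 days = Oct 19, 2010.

Oct 19, 2010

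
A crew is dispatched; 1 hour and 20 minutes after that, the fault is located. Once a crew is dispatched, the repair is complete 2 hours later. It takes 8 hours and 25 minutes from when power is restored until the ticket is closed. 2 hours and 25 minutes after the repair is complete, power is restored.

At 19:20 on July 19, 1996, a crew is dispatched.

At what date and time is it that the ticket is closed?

A crew is dispatched: 19:20 Jul 19, 1996.
The repair is complete: 19:20 Jul 19, 1996 + 2h = 21:20 Jul 19, 1996.
Power is restored: 21:20 Jul 19, 1996 + 2h25m = 23:45 Jul 19, 1996.
The ticket is closed: 23:45 Jul 19, 1996 + 8h25m = 08:10 Jul 20, 1996.

08:10 on July 20, 1996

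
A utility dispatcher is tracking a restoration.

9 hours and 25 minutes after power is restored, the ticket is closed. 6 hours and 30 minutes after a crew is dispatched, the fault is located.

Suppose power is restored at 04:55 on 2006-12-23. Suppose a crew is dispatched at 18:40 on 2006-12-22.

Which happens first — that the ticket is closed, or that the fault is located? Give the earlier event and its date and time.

Power is restored: 04:55 Dec 23, 2006.
The ticket is closed: 04:55 Dec 23, 2006 + 9h25m = 14:20 Dec 23, 2006.
A crew is dispatched: 18:40 Dec 22, 2006.
The fault is located: 18:40 Dec 22, 2006 + 6h30m = 01:10 Dec 23, 2006.
Comparing: the ticket is closed at 14:20 Dec 23, 2006 vs the fault is located at 01:10 Dec 23, 2006. Earlier: the fault is located.

The fault is located — 01:10 on 2006-12-23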